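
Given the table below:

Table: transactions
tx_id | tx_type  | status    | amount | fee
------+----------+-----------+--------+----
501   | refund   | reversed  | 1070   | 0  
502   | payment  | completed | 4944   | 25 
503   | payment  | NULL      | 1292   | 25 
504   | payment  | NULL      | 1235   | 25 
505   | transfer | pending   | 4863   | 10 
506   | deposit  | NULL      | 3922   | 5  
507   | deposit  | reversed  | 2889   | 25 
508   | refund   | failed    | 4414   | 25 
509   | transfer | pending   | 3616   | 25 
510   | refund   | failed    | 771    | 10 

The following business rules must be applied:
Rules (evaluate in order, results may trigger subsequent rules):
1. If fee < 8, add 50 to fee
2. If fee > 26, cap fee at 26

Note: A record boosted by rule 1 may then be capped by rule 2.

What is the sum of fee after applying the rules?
222

Step 1: Apply rule 1 to records with fee < 8
  - 2 records get bonus of 50
  - Of these, 2 records then exceed 26 and get capped
Step 2: Apply rule 2 to records with fee > 26
  - 0 records (original) are capped
Step 3: Calculate final sum = 222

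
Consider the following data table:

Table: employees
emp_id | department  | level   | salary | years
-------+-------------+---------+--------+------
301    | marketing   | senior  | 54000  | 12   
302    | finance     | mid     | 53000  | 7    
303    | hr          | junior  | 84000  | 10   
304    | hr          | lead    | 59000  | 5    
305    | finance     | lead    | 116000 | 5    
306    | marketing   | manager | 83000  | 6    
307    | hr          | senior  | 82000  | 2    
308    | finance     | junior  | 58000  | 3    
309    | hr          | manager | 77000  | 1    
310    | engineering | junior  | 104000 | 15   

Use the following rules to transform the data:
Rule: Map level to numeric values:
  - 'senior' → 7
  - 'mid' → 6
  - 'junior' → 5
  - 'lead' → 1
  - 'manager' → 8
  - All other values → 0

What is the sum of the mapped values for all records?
53

Step 1: Apply mapping to each record
Step 2: Count by status:
  'senior': 2 records × 7 = 14
  'mid': 1 records × 6 = 6
  'junior': 3 records × 5 = 15
  'lead': 2 records × 1 = 2
  'manager': 2 records × 8 = 16
Step 3: Sum all mapped values = 53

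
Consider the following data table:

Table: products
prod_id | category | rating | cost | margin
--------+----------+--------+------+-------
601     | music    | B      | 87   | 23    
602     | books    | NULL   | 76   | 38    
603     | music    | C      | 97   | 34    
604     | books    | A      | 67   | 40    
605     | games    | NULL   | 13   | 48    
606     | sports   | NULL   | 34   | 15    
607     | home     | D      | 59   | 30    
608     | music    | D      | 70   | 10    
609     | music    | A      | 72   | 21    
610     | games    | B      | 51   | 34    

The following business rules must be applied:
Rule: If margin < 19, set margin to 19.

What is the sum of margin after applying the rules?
306

Step 1: 2 records have margin < 19
Step 2: These records originally summed to 25
Step 3: After setting to minimum: 2 × 19 = 38
Step 4: Unaffected records sum: 268
Step 5: Final sum = 38 + 268 = 306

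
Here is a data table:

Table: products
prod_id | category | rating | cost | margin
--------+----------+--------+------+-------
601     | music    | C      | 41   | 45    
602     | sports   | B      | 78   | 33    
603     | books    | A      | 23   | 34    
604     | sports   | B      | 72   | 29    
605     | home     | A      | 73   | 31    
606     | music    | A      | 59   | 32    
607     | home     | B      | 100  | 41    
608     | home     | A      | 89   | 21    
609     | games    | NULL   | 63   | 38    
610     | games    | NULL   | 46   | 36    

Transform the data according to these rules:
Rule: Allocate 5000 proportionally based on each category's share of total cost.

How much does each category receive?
books: 178.57, games: 846.27, home: 2034.16, music: 776.4, sports: 1164.6

Step 1: Calculate total cost = 644
Step 2: Calculate each category's proportion:
  books: 23/644 = 3.57% → 178.57
  games: 109/644 = 16.93% → 846.27
  home: 262/644 = 40.68% → 2034.16
  music: 100/644 = 15.53% → 776.4
  sports: 150/644 = 23.29% → 1164.6
Step 3: Verify: sum of allocations ≈ 5000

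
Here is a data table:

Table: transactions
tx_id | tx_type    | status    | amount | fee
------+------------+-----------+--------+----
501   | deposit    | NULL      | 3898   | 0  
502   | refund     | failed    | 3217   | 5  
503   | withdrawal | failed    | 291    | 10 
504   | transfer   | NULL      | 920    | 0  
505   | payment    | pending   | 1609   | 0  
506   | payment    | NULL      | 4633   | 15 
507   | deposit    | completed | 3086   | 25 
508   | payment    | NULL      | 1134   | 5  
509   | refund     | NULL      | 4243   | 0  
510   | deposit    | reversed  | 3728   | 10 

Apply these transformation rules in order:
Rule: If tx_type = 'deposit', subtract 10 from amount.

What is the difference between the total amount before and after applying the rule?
30

Step 1: Original sum of amount = 26759
Step 2: 3 records have tx_type = 'deposit'
Step 3: Each affected record changes by -10
Step 4: Total change = 3 × -10 = -30
Step 5: New sum = 26759 + -30 = 26729
Step 6: Difference = |26729 - 26759| = 30
        (Sum decreased by 30)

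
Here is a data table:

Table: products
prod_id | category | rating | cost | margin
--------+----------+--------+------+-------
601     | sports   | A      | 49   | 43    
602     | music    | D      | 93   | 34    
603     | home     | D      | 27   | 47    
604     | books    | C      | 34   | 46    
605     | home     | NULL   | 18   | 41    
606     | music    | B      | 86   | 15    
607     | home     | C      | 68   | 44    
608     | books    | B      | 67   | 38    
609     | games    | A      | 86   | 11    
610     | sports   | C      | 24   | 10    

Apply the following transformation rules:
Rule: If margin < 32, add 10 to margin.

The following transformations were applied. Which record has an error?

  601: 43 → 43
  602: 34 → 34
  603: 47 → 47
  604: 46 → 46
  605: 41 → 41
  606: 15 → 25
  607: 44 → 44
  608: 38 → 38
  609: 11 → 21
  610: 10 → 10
Record 610 has an error. The correct transformed value should be 20, not 10.

Step 1: Check each record against the rule
Step 2: Record 610 has margin = 10
Step 3: Since 10 < 32, the bonus should have been applied
Step 4: Correct value = 20, but claimed value = 10
Conclusion: Record 610 has the error.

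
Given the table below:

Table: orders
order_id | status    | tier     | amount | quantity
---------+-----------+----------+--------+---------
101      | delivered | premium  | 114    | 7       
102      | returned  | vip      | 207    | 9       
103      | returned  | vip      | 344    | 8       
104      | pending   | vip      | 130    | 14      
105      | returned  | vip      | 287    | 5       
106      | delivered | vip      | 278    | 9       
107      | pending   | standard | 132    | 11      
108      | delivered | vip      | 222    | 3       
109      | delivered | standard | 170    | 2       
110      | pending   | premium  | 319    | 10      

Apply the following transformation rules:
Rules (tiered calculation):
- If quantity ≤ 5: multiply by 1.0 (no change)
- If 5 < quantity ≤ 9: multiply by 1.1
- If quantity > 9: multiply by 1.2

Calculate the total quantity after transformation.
88.3

Step 1: Tier 1 (quantity ≤ 5): 3 records, sum = 10 × 1.0 = 10.0
Step 2: Tier 2 (5 < quantity ≤ 9): 4 records, sum = 33 × 1.1 = 36.3
Step 3: Tier 3 (quantity > 9): 3 records, sum = 35 × 1.2 = 42.0
Step 4: Final sum = 10.0 + 36.3 + 42.0 = 88.3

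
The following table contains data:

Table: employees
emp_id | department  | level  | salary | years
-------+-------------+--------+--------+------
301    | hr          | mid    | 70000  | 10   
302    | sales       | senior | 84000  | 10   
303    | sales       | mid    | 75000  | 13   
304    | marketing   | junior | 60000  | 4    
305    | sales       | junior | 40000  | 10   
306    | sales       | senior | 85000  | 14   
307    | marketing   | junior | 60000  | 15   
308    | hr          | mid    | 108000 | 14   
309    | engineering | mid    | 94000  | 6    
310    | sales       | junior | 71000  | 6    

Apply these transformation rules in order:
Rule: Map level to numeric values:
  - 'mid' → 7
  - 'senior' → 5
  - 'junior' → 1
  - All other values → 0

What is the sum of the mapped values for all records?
42

Step 1: Apply mapping to each record
Step 2: Count by status:
  'mid': 4 records × 7 = 28
  'senior': 2 records × 5 = 10
  'junior': 4 records × 1 = 4
Step 3: Sum all mapped values = 42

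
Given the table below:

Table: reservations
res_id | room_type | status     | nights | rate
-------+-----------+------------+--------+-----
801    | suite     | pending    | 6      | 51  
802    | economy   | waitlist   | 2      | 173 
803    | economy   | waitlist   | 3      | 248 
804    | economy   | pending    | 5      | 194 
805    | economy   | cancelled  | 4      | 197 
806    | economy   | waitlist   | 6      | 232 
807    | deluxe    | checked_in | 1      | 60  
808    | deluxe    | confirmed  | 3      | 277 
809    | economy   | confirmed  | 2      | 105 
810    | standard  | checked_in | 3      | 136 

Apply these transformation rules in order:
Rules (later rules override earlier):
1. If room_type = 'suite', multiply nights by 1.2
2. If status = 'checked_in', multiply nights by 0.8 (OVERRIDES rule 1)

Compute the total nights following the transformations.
35.4

Step 1: Rule 2 takes priority for records with status = 'checked_in'
  - 2 records: 4 × 0.8 = 3.2
Step 2: Rule 1 applies to remaining records with room_type = 'suite'
  - 1 records: 6 × 1.2 = 7.2
Step 3: Other records unchanged: 25
Step 4: Final sum = 3.2 + 7.2 + 25 = 35.4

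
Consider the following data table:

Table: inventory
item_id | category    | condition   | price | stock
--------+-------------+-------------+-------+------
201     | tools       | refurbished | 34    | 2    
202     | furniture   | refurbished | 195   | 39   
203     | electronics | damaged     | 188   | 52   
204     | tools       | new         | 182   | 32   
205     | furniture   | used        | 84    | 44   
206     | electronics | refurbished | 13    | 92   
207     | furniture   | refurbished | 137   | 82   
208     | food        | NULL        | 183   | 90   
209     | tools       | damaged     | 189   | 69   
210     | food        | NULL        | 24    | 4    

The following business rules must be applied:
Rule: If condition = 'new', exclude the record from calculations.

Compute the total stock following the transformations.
474

Step 1: Identify records where condition = 'new'
Step 2: The excluded records sum to 32
Step 3: Original total stock = 506
Step 4: Remaining total = 506 - 32 = 474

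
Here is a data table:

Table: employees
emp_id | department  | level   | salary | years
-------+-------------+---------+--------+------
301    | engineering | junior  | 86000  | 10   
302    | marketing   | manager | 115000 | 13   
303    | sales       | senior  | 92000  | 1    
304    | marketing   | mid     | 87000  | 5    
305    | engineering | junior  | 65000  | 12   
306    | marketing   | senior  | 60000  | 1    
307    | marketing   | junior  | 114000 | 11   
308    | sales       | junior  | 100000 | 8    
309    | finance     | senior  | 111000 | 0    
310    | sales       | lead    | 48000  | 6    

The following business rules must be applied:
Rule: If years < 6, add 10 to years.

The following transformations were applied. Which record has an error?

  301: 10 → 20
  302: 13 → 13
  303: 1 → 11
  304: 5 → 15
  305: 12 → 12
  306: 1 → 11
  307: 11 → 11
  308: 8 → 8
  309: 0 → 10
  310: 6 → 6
Record 301 has an error. The correct transformed value should be 10, not 20.

Step 1: Check each record against the rule
Step 2: Record 301 has years = 10
Step 3: Since 10 >= 6, the bonus should not have been applied
Step 4: Correct value = 10, but claimed value = 20
Conclusion: Record 301 has the error.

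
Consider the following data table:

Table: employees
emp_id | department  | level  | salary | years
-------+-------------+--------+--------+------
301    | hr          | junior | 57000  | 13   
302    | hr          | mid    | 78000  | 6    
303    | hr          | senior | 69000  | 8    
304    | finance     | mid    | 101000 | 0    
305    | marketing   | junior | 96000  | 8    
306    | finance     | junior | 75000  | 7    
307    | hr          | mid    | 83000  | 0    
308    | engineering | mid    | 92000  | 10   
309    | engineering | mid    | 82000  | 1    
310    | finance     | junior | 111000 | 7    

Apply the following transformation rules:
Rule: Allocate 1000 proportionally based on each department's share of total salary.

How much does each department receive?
engineering: 206.16, finance: 340.05, hr: 340.05, marketing: 113.74

Step 1: Calculate total salary = 844000
Step 2: Calculate each department's proportion:
  engineering: 174000/844000 = 20.62% → 206.16
  finance: 287000/844000 = 34.00% → 340.05
  hr: 287000/844000 = 34.00% → 340.05
  marketing: 96000/844000 = 11.37% → 113.74
Step 3: Verify: sum of allocations ≈ 1000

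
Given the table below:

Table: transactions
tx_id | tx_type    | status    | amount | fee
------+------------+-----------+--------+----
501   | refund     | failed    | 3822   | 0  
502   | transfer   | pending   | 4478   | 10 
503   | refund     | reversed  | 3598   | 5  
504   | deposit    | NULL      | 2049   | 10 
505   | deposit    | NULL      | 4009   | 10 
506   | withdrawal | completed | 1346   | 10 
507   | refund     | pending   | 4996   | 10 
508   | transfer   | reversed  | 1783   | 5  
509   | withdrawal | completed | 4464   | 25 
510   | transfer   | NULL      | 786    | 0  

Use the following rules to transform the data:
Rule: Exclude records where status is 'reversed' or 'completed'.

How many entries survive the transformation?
6

Step 1: Count records to exclude
  - 2 (reversed) + 2 (completed) = 4 records
Step 2: Total records: 10
Step 3: Remaining = 10 - 4 = 6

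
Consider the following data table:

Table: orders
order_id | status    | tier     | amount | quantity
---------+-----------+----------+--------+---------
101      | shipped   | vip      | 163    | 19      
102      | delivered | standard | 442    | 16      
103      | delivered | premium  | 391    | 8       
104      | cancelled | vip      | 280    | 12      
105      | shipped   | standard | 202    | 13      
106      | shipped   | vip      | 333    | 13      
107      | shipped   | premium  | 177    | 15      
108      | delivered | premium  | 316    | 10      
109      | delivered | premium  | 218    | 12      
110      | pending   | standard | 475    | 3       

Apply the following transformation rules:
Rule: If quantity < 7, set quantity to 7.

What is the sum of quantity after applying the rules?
125

Step 1: 1 records have quantity < 7
Step 2: These records originally summed to 3
Step 3: After setting to minimum: 1 × 7 = 7
Step 4: Unaffected records sum: 118
Step 5: Final sum = 7 + 118 = 125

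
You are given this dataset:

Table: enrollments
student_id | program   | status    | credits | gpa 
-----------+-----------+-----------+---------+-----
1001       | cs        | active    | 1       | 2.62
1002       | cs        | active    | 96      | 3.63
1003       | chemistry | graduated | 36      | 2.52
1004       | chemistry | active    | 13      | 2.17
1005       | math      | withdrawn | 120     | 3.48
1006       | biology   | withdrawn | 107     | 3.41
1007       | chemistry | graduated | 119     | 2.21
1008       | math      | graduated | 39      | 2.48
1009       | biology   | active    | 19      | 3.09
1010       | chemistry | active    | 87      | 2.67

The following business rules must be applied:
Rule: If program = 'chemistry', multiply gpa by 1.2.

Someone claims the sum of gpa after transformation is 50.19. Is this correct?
No, the correct result is 30.19.

Step 1: Calculate the correct sum after transformation
Step 2: Apply multiplier 1.2 to records where program = 'chemistry'
Step 3: Correct result = 30.19
Step 4: Claimed result = 50.19
Step 5: 30.19 ≠ 50.19
Conclusion: The claimed result is incorrect. The correct answer is 30.19.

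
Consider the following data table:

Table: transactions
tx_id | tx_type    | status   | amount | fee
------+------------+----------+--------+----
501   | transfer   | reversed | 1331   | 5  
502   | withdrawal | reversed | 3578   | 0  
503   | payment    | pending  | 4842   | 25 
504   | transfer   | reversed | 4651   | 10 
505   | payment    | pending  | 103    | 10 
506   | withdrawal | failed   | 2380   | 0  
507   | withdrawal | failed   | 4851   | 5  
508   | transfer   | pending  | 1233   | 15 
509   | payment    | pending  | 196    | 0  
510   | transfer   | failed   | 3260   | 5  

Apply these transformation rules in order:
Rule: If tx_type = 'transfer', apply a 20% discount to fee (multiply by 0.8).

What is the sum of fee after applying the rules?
68.0

Step 1: Records with tx_type = 'transfer' have total fee = 35
Step 2: Apply multiplier: 35 × 0.8 = 28.0
Step 3: Other records total: 40
Step 4: Final sum = 28.0 + 40 = 68.0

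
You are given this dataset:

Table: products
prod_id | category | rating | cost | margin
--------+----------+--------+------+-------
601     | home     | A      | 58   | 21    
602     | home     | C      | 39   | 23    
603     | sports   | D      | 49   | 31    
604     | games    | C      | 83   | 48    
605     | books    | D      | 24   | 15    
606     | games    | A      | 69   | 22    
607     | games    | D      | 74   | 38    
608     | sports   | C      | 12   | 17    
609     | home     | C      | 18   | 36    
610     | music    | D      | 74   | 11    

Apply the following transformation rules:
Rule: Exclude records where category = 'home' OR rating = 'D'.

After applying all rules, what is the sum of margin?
87

Step 1: Find records where category = 'home' OR rating = 'D'
Step 2: 7 records match, summing to 175
Step 3: Original sum: 262
Step 4: Remaining sum = 262 - 175 = 87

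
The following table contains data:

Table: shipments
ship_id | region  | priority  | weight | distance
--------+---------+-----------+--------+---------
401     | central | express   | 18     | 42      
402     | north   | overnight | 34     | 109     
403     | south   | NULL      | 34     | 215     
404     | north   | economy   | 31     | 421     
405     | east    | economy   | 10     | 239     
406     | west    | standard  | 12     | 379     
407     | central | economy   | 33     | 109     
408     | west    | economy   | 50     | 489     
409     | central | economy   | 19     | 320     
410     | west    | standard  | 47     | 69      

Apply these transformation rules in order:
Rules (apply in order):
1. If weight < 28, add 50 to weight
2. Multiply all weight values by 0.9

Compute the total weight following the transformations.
439.2

Step 1: Apply Rule 1 - Add 50 to records with weight < 28
  - 4 records affected: 59 + (4 × 50) = 259
  - Unaffected records: 229
  - Sum after Rule 1: 488
Step 2: Apply Rule 2 - Multiply all by 0.9
  - 488 × 0.9 = 439.2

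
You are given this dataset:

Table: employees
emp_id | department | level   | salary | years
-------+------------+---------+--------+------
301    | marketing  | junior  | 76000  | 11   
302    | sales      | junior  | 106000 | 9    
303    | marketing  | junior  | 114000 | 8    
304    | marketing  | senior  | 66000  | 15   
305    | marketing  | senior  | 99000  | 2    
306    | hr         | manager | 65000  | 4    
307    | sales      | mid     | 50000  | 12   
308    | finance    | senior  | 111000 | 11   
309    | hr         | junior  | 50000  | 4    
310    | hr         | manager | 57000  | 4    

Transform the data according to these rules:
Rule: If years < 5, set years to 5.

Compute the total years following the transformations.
86

Step 1: 4 records have years < 5
Step 2: These records originally summed to 14
Step 3: After setting to minimum: 4 × 5 = 20
Step 4: Unaffected records sum: 66
Step 5: Final sum = 20 + 66 = 86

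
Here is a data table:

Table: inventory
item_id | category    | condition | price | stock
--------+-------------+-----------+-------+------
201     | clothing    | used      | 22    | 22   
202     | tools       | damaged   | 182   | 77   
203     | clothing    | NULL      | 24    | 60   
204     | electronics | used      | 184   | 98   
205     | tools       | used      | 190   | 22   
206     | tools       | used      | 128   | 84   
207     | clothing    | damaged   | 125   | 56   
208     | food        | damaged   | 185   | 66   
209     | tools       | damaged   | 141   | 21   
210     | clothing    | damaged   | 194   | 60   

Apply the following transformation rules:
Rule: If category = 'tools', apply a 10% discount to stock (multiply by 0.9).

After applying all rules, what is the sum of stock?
545.6

Step 1: Records with category = 'tools' have total stock = 204
Step 2: Apply multiplier: 204 × 0.9 = 183.6
Step 3: Other records total: 362
Step 4: Final sum = 183.6 + 362 = 545.6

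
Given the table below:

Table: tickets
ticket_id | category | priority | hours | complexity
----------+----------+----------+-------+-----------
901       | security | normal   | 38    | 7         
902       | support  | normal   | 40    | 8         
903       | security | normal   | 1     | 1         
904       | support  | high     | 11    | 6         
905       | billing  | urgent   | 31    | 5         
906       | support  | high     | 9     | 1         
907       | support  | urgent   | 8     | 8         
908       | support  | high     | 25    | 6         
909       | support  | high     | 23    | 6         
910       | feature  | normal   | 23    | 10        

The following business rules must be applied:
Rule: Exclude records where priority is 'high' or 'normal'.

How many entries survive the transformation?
2

Step 1: Count records to exclude
  - 4 (high) + 4 (normal) = 8 records
Step 2: Total records: 10
Step 3: Remaining = 10 - 8 = 2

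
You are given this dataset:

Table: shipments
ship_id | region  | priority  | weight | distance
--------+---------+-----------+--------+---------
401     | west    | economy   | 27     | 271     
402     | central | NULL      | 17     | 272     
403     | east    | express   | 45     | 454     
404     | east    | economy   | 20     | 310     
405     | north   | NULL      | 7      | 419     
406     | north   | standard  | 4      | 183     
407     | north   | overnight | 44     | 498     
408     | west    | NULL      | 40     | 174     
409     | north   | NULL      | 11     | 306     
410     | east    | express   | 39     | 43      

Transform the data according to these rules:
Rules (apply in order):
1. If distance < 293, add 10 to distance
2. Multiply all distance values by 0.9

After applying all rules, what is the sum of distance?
2682.0

Step 1: Apply Rule 1 - Add 10 to records with distance < 293
  - 5 records affected: 943 + (5 × 10) = 993
  - Unaffected records: 1987
  - Sum after Rule 1: 2980
Step 2: Apply Rule 2 - Multiply all by 0.9
  - 2980 × 0.9 = 2682.0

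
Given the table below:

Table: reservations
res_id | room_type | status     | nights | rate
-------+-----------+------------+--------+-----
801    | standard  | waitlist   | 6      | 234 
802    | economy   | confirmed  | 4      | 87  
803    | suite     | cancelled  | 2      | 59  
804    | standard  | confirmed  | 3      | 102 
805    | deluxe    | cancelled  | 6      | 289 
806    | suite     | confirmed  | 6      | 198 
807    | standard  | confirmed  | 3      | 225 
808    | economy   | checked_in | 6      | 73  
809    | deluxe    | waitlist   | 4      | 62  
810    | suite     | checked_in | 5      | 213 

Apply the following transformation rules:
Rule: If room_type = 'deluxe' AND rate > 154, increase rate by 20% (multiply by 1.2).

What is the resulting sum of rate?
1599.8

Step 1: Find records where room_type = 'deluxe' AND rate > 154
Step 2: 1 records match, summing to 289
Step 3: After multiplier: 289 × 1.2 = 346.8
Step 4: Unaffected records sum: 1253
Step 5: Final sum = 346.8 + 1253 = 1599.8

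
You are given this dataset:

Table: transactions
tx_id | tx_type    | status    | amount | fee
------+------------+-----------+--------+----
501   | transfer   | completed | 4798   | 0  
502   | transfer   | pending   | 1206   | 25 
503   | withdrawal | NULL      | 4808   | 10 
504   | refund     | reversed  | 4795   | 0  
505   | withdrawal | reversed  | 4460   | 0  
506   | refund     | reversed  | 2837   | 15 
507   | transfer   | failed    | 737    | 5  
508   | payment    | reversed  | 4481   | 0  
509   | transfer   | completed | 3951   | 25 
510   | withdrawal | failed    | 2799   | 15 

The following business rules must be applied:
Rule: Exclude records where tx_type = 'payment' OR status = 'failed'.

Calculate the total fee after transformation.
75

Step 1: Find records where tx_type = 'payment' OR status = 'failed'
Step 2: 3 records match, summing to 20
Step 3: Original sum: 95
Step 4: Remaining sum = 95 - 20 = 75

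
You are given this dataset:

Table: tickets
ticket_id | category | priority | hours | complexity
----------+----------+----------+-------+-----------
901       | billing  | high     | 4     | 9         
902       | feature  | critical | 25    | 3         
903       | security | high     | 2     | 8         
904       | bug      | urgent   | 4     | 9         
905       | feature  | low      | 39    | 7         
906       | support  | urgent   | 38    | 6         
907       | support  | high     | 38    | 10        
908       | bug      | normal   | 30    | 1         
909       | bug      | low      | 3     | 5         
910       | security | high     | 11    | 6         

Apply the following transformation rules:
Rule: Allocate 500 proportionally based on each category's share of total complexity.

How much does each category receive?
billing: 70.31, bug: 117.19, feature: 78.12, security: 109.38, support: 125.0

Step 1: Calculate total complexity = 64
Step 2: Calculate each category's proportion:
  billing: 9/64 = 14.06% → 70.31
  bug: 15/64 = 23.44% → 117.19
  feature: 10/64 = 15.62% → 78.12
  security: 14/64 = 21.88% → 109.38
  support: 16/64 = 25.00% → 125.0
Step 3: Verify: sum of allocations ≈ 500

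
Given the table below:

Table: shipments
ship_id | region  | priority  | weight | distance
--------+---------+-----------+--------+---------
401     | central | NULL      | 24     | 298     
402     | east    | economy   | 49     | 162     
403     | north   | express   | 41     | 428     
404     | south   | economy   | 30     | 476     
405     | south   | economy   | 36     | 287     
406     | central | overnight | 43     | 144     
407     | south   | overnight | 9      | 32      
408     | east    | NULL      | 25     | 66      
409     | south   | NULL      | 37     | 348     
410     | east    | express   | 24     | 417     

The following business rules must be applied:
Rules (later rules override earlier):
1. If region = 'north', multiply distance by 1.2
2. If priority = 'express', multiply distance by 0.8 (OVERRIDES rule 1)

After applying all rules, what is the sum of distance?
2489.0

Step 1: Rule 2 takes priority for records with priority = 'express'
  - 2 records: 845 × 0.8 = 676.0
Step 2: Rule 1 applies to remaining records with region = 'north'
  - 0 records: 0 × 1.2 = 0.0
Step 3: Other records unchanged: 1813
Step 4: Final sum = 676.0 + 0.0 + 1813 = 2489.0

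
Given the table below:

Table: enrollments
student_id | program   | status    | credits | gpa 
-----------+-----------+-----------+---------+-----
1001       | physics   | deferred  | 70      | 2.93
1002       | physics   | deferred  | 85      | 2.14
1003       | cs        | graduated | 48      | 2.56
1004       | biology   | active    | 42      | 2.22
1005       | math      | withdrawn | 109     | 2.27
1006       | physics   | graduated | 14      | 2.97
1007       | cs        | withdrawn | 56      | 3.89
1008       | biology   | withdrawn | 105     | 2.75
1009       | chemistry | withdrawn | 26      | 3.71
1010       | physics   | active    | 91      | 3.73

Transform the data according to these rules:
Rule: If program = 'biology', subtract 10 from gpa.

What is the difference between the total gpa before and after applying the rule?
20.0

Step 1: Original sum of gpa = 29.17
Step 2: 2 records have program = 'biology'
Step 3: Each affected record changes by -10
Step 4: Total change = 2 × -10 = -20
Step 5: New sum = 29.17 + -20 = 9.17
Step 6: Difference = |9.17 - 29.17| = 20.0
        (Sum decreased by 20.0)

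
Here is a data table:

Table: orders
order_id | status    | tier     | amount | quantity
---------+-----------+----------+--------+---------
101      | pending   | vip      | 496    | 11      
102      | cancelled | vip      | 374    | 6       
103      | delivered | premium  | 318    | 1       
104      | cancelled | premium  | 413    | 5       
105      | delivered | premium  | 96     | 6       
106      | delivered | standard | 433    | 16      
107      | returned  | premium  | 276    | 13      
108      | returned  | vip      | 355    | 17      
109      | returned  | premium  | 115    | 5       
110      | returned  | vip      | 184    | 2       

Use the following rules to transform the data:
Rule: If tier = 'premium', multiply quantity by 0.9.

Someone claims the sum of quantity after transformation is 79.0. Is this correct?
Yes, the result is correct.

Step 1: Calculate the correct sum after transformation
Step 2: Apply multiplier 0.9 to records where tier = 'premium'
Step 3: Correct result = 79.0
Step 4: Claimed result = 79.0
Step 5: 79.0 = 79.0 ✓
Conclusion: The claimed result is correct.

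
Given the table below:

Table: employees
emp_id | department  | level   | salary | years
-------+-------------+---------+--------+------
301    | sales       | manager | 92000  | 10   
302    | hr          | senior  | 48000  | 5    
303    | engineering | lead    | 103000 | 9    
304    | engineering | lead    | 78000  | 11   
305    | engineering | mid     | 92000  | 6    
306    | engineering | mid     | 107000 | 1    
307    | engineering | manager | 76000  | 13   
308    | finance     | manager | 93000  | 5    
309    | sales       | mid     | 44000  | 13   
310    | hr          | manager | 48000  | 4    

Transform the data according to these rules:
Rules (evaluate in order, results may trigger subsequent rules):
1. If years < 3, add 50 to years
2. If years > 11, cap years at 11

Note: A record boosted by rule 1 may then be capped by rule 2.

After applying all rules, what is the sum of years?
83

Step 1: Apply rule 1 to records with years < 3
  - 1 records get bonus of 50
  - Of these, 1 records then exceed 11 and get capped
Step 2: Apply rule 2 to records with years > 11
  - 2 records (original) are capped
Step 3: Calculate final sum = 83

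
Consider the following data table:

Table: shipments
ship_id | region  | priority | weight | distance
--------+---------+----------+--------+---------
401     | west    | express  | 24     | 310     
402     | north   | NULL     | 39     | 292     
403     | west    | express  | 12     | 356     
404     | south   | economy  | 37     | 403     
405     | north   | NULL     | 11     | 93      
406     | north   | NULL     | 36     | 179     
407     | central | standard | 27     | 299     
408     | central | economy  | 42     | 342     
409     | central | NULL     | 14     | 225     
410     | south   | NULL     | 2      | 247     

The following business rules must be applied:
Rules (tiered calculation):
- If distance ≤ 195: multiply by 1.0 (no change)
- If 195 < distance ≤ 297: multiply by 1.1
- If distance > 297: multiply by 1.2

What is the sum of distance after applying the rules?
3164.4

Step 1: Tier 1 (distance ≤ 195): 2 records, sum = 272 × 1.0 = 272.0
Step 2: Tier 2 (195 < distance ≤ 297): 3 records, sum = 764 × 1.1 = 840.4
Step 3: Tier 3 (distance > 297): 5 records, sum = 1710 × 1.2 = 2052.0
Step 4: Final sum = 272.0 + 840.4 + 2052.0 = 3164.4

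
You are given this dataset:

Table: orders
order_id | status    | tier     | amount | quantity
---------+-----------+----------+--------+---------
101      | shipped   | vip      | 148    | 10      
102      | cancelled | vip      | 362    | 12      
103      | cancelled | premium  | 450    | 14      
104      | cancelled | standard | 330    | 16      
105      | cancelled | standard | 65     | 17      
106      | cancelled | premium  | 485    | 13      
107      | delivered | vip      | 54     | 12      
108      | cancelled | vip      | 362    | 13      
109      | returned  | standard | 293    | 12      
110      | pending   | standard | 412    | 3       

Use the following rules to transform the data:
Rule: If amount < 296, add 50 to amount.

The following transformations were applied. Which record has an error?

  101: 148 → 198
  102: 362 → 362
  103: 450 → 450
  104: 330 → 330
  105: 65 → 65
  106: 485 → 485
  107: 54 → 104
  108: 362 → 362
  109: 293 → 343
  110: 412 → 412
Record 105 has an error. The correct transformed value should be 115, not 65.

Step 1: Check each record against the rule
Step 2: Record 105 has amount = 65
Step 3: Since 65 < 296, the bonus should have been applied
Step 4: Correct value = 115, but claimed value = 65
Conclusion: Record 105 has the error.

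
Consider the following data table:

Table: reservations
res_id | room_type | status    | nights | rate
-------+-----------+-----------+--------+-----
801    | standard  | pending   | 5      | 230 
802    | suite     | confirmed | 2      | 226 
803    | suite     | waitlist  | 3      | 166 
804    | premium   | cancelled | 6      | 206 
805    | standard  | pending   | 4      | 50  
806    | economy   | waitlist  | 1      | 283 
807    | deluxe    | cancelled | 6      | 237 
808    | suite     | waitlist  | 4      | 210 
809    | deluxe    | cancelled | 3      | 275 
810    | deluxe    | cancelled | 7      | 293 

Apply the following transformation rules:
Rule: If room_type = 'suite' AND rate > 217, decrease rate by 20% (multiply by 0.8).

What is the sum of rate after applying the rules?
2130.8

Step 1: Find records where room_type = 'suite' AND rate > 217
Step 2: 1 records match, summing to 226
Step 3: After multiplier: 226 × 0.8 = 180.8
Step 4: Unaffected records sum: 1950
Step 5: Final sum = 180.8 + 1950 = 2130.8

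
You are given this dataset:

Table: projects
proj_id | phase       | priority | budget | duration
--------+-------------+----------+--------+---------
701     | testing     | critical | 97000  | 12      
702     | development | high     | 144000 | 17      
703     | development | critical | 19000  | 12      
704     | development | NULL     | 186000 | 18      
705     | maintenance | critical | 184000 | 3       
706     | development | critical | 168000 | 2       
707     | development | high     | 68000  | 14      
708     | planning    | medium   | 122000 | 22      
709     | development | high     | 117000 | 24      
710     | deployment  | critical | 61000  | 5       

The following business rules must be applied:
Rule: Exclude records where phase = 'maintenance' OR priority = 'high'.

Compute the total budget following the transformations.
653000

Step 1: Find records where phase = 'maintenance' OR priority = 'high'
Step 2: 4 records match, summing to 513000
Step 3: Original sum: 1166000
Step 4: Remaining sum = 1166000 - 513000 = 653000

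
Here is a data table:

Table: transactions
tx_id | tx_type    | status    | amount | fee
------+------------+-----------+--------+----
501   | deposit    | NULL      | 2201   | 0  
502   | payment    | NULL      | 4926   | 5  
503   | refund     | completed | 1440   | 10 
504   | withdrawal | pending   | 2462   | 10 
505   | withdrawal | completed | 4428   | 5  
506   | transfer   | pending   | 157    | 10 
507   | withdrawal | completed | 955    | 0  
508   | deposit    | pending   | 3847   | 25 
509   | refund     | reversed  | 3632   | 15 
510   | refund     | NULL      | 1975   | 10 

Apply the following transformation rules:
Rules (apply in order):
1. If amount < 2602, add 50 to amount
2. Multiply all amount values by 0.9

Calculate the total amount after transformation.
23690.7

Step 1: Apply Rule 1 - Add 50 to records with amount < 2602
  - 6 records affected: 9190 + (6 × 50) = 9490
  - Unaffected records: 16833
  - Sum after Rule 1: 26323
Step 2: Apply Rule 2 - Multiply all by 0.9
  - 26323 × 0.9 = 23690.7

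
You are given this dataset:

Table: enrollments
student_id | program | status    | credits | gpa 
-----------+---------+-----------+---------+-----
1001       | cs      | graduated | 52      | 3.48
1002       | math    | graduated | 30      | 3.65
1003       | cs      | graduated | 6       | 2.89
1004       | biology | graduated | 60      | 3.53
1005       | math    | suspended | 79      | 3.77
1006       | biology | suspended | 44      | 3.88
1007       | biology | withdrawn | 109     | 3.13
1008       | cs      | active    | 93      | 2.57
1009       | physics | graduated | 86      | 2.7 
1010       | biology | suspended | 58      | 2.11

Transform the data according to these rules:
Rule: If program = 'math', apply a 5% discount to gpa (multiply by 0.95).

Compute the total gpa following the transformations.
31.34

Step 1: Records with program = 'math' have total gpa = 7.42
Step 2: Apply multiplier: 7.42 × 0.95 = 7.05
Step 3: Other records total: 24.29
Step 4: Final sum = 7.05 + 24.29 = 31.34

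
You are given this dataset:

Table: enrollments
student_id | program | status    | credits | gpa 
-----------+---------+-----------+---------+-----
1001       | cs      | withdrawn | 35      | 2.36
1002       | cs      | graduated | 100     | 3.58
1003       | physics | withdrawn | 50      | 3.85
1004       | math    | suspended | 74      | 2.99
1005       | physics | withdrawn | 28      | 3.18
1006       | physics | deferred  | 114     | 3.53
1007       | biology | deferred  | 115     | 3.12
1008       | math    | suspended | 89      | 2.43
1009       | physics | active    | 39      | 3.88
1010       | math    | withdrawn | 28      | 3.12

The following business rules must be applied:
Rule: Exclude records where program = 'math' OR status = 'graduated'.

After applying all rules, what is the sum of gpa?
19.92

Step 1: Find records where program = 'math' OR status = 'graduated'
Step 2: 4 records match, summing to 12.12
Step 3: Original sum: 32.04
Step 4: Remaining sum = 32.04 - 12.12 = 19.92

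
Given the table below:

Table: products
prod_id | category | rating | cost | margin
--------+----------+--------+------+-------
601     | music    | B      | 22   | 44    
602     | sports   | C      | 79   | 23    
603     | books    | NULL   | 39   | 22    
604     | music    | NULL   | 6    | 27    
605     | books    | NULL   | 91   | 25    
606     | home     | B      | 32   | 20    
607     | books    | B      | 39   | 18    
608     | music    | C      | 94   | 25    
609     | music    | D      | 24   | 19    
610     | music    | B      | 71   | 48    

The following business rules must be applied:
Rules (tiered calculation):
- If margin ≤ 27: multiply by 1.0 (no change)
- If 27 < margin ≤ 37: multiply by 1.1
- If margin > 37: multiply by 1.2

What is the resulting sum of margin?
289.4

Step 1: Tier 1 (margin ≤ 27): 8 records, sum = 179 × 1.0 = 179.0
Step 2: Tier 2 (27 < margin ≤ 37): 0 records, sum = 0 × 1.1 = 0.0
Step 3: Tier 3 (margin > 37): 2 records, sum = 92 × 1.2 = 110.4
Step 4: Final sum = 179.0 + 0.0 + 110.4 = 289.4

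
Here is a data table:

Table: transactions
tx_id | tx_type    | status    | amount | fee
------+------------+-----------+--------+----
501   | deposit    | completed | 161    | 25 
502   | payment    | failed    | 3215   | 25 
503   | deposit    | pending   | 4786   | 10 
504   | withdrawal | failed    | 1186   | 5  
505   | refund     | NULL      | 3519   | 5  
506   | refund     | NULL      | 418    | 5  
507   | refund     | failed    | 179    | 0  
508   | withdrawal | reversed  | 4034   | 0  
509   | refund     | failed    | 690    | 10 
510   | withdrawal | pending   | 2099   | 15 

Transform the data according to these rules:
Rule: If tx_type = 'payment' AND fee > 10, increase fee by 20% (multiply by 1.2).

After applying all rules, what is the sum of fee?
105.0

Step 1: Find records where tx_type = 'payment' AND fee > 10
Step 2: 1 records match, summing to 25
Step 3: After multiplier: 25 × 1.2 = 30.0
Step 4: Unaffected records sum: 75
Step 5: Final sum = 30.0 + 75 = 105.0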